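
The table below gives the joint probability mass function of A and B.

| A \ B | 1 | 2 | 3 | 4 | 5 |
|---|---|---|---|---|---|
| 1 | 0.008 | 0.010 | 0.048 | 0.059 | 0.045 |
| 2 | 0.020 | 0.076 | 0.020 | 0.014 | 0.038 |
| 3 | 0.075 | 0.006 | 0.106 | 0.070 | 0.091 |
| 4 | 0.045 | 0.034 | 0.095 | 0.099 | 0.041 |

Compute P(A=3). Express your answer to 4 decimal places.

P(A=3) = 0.075 + 0.006 + 0.106 + 0.070 + 0.091 = 0.348.

0.3480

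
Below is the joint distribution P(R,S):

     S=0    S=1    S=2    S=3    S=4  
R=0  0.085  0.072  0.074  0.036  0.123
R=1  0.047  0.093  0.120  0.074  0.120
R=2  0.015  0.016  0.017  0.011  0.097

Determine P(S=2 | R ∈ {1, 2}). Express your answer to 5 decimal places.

0.22459

P(R=1) = 0.047 + 0.093 + 0.120 + 0.074 + 0.120 = 0.454.
P(R=2) = 0.015 + 0.016 + 0.017 + 0.011 + 0.097 = 0.156.
P(R ∈ {1, 2}) = 0.454 + 0.156 = 0.610; P(S=2, R ∈ {1, 2}) = 0.120 + 0.017 = 0.137.
P(S=2 | R ∈ {1, 2}) = 0.137/0.610 = 0.22459.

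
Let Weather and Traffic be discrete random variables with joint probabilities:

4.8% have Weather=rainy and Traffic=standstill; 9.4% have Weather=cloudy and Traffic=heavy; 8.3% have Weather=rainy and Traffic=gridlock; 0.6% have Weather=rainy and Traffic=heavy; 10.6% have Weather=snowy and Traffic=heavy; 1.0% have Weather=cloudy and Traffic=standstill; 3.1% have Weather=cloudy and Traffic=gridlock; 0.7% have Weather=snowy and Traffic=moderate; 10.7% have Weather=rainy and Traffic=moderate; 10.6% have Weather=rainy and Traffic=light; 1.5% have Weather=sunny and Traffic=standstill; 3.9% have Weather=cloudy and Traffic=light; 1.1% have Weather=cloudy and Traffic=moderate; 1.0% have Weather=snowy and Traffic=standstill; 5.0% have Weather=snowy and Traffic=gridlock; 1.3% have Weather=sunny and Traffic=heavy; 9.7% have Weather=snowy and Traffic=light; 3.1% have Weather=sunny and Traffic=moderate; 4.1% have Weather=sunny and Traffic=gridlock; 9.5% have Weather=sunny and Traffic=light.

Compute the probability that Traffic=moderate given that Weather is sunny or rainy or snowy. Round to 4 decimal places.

0.1779

P(Weather=sunny) = 0.095 + 0.031 + 0.013 + 0.041 + 0.015 = 0.195.
P(Weather=rainy) = 0.106 + 0.107 + 0.006 + 0.083 + 0.048 = 0.350.
P(Weather=snowy) = 0.097 + 0.007 + 0.106 + 0.050 + 0.010 = 0.270.
P(Weather ∈ {sunny, rainy, snowy}) = 0.195 + 0.350 + 0.270 = 0.815; P(Traffic=moderate, Weather ∈ {sunny, rainy, snowy}) = 0.031 + 0.107 + 0.007 = 0.145.
P(Traffic=moderate | Weather ∈ {sunny, rainy, snowy}) = 0.145/0.815 = 0.1779.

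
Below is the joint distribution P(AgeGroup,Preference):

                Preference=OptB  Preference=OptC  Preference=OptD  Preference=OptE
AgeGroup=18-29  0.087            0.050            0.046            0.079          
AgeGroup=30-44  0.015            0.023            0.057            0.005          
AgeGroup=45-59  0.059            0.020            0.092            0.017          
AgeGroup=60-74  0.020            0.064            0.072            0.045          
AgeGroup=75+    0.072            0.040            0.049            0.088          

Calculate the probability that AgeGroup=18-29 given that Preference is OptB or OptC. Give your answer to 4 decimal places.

0.3044

P(Preference=OptB) = 0.087 + 0.015 + 0.059 + 0.020 + 0.072 = 0.253.
P(Preference=OptC) = 0.050 + 0.023 + 0.020 + 0.064 + 0.040 = 0.197.
P(Preference ∈ {OptB, OptC}) = 0.253 + 0.197 = 0.450; P(AgeGroup=18-29, Preference ∈ {OptB, OptC}) = 0.087 + 0.050 = 0.137.
P(AgeGroup=18-29 | Preference ∈ {OptB, OptC}) = 0.137/0.450 = 0.3044.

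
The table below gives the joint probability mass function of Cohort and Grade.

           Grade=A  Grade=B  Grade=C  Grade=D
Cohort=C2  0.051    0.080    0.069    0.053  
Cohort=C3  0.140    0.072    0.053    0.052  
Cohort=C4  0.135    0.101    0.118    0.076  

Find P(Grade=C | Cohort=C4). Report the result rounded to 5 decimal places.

0.27442

P(Cohort=C4) = 0.135 + 0.101 + 0.118 + 0.076 = 0.430.
P(Grade=C | Cohort=C4) = 0.118/0.430 = 0.27442.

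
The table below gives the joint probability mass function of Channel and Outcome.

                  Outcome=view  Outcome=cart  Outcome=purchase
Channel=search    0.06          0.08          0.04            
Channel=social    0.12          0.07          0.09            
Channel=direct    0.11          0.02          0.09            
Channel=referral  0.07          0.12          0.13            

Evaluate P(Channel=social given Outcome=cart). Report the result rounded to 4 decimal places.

0.2414

P(Outcome=cart) = 0.08 + 0.07 + 0.02 + 0.12 = 0.29.
P(Channel=social | Outcome=cart) = 0.07/0.29 = 0.2414.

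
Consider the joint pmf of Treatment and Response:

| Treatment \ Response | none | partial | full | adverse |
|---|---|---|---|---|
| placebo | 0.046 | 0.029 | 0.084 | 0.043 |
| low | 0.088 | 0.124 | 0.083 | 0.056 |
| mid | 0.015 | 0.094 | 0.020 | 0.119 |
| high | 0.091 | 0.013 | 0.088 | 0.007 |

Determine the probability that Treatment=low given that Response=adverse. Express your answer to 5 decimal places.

0.24889

P(Response=adverse) = 0.043 + 0.056 + 0.119 + 0.007 = 0.225.
P(Treatment=low | Response=adverse) = 0.056/0.225 = 0.24889.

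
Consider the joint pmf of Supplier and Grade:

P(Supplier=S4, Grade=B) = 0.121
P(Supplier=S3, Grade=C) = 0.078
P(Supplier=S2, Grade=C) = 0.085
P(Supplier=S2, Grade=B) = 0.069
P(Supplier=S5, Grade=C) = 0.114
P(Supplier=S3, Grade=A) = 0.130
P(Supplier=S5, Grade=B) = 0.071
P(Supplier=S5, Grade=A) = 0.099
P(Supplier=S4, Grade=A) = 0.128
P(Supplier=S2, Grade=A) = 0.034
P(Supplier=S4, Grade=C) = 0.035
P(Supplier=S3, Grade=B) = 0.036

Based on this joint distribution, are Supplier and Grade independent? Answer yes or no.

no

P(Supplier=S4) = 0.284 and P(Grade=C) = 0.312, so their product is 0.08861, but P(Supplier=S4, Grade=C) = 0.035. Since these differ, Supplier and Grade are not independent.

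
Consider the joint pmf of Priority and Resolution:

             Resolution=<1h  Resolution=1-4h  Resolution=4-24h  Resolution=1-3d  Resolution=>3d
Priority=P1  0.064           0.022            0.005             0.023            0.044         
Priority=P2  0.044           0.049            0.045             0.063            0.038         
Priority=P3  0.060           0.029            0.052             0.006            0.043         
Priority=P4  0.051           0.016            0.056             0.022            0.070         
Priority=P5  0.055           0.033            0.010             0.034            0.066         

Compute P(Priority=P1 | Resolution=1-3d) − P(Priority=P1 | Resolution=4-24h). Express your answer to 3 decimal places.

0.126

P(Resolution=1-3d) = 0.023 + 0.063 + 0.006 + 0.022 + 0.034 = 0.148; P(Priority=P1 | Resolution=1-3d) = 0.023/0.148 = 0.1554.
P(Resolution=4-24h) = 0.005 + 0.045 + 0.052 + 0.056 + 0.010 = 0.168; P(Priority=P1 | Resolution=4-24h) = 0.005/0.168 = 0.0298.
Difference = 0.126.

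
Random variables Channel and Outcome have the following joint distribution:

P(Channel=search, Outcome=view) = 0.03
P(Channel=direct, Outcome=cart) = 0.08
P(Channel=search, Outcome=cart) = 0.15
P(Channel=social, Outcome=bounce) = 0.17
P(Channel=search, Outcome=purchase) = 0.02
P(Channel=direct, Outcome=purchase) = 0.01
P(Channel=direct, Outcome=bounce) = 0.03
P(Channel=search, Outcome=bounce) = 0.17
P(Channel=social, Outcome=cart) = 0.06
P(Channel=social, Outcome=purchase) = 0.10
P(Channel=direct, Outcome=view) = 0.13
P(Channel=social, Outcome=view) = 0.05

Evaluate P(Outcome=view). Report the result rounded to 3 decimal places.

0.210

P(Outcome=view) = 0.03 + 0.05 + 0.13 = 0.21.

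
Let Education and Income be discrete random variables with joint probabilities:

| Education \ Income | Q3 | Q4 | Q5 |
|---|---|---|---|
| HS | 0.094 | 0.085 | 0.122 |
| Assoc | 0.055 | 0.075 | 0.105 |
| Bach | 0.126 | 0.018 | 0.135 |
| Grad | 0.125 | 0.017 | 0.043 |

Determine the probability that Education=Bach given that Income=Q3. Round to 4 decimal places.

0.3150

P(Income=Q3) = 0.094 + 0.055 + 0.126 + 0.125 = 0.400.
P(Education=Bach | Income=Q3) = 0.126/0.400 = 0.3150.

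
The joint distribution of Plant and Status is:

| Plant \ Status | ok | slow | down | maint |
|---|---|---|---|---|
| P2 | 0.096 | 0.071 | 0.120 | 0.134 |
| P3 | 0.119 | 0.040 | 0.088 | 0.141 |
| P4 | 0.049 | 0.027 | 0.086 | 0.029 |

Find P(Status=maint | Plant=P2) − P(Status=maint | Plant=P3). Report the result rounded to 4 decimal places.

P(Plant=P2) = 0.096 + 0.071 + 0.120 + 0.134 = 0.421; P(Status=maint | Plant=P2) = 0.134/0.421 = 0.31829.
P(Plant=P3) = 0.119 + 0.040 + 0.088 + 0.141 = 0.388; P(Status=maint | Plant=P3) = 0.141/0.388 = 0.36340.
Difference = -0.0451.

-0.0451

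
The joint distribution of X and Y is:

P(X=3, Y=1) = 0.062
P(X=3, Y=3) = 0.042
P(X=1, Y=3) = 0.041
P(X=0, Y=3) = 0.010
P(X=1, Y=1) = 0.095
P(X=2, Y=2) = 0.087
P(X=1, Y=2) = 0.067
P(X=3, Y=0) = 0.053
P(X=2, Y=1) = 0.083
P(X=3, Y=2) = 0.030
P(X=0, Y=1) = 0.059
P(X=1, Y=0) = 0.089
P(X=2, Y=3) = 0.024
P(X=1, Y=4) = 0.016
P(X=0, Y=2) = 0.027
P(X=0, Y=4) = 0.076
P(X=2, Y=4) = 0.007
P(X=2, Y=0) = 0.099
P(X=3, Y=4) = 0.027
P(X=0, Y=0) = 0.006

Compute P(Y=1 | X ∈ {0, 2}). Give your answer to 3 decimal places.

P(X=0) = 0.006 + 0.059 + 0.027 + 0.010 + 0.076 = 0.178.
P(X=2) = 0.099 + 0.083 + 0.087 + 0.024 + 0.007 = 0.300.
P(X ∈ {0, 2}) = 0.178 + 0.300 = 0.478; P(Y=1, X ∈ {0, 2}) = 0.059 + 0.083 = 0.142.
P(Y=1 | X ∈ {0, 2}) = 0.142/0.478 = 0.297.

0.297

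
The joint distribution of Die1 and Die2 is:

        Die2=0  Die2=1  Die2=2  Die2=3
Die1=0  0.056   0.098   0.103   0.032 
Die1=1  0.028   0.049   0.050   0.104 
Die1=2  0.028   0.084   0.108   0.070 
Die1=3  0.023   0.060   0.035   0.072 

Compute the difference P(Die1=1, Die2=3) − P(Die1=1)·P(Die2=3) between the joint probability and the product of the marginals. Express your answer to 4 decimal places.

P(Die1=1) = 0.028 + 0.049 + 0.050 + 0.104 = 0.231.
P(Die2=3) = 0.032 + 0.104 + 0.070 + 0.072 = 0.278.
P(Die1=1, Die2=3) − P(Die1=1)P(Die2=3) = 0.104 − 0.231×0.278 = 0.0398.

0.0398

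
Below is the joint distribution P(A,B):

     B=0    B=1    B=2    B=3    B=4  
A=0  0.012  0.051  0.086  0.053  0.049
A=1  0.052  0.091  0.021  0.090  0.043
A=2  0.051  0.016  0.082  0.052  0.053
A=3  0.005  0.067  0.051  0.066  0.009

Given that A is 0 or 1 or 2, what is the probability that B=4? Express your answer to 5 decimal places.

0.18080

P(A=0) = 0.012 + 0.051 + 0.086 + 0.053 + 0.049 = 0.251.
P(A=1) = 0.052 + 0.091 + 0.021 + 0.090 + 0.043 = 0.297.
P(A=2) = 0.051 + 0.016 + 0.082 + 0.052 + 0.053 = 0.254.
P(A ∈ {0, 1, 2}) = 0.251 + 0.297 + 0.254 = 0.802; P(B=4, A ∈ {0, 1, 2}) = 0.049 + 0.043 + 0.053 = 0.145.
P(B=4 | A ∈ {0, 1, 2}) = 0.145/0.802 = 0.18080.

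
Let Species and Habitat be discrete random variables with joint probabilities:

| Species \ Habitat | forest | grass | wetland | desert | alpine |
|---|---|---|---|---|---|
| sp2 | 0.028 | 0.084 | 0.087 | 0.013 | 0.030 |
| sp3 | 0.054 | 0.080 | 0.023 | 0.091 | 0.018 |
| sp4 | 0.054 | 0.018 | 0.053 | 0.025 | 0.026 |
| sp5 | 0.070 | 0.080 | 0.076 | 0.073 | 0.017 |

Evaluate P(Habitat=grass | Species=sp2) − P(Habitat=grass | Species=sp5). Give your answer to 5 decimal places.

0.09394

P(Species=sp2) = 0.028 + 0.084 + 0.087 + 0.013 + 0.030 = 0.242; P(Habitat=grass | Species=sp2) = 0.084/0.242 = 0.347107.
P(Species=sp5) = 0.070 + 0.080 + 0.076 + 0.073 + 0.017 = 0.316; P(Habitat=grass | Species=sp5) = 0.080/0.316 = 0.253165.
Difference = 0.09394.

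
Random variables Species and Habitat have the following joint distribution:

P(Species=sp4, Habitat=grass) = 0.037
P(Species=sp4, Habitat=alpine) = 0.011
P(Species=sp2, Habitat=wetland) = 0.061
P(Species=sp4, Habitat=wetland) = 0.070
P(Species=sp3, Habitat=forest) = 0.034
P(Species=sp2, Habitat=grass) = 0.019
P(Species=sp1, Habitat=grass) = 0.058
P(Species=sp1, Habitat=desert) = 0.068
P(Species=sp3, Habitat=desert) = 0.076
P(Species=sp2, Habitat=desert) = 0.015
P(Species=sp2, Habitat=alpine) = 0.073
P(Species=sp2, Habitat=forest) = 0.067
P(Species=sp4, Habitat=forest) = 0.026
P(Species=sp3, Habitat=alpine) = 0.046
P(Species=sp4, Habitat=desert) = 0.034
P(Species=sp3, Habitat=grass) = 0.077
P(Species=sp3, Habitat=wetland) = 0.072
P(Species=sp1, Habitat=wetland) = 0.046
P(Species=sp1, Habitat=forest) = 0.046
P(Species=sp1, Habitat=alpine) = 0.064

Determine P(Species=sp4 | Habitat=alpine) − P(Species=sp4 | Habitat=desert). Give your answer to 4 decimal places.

P(Habitat=alpine) = 0.064 + 0.073 + 0.046 + 0.011 = 0.194; P(Species=sp4 | Habitat=alpine) = 0.011/0.194 = 0.05670.
P(Habitat=desert) = 0.068 + 0.015 + 0.076 + 0.034 = 0.193; P(Species=sp4 | Habitat=desert) = 0.034/0.193 = 0.17617.
Difference = -0.1195.

-0.1195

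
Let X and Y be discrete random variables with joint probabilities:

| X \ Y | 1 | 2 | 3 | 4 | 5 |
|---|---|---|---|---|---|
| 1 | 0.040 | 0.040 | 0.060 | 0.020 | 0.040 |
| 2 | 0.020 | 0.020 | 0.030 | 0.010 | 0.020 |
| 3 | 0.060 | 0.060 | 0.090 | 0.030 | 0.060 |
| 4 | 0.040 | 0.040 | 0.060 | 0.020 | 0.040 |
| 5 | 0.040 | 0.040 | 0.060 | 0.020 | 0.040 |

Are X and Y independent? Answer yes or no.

yes

Every cell satisfies P(X,Y) = P(X)·P(Y). For instance P(X=1) = 0.200, P(Y=3) = 0.300, and 0.200×0.300 = 0.060 matches the joint entry. So X and Y are independent.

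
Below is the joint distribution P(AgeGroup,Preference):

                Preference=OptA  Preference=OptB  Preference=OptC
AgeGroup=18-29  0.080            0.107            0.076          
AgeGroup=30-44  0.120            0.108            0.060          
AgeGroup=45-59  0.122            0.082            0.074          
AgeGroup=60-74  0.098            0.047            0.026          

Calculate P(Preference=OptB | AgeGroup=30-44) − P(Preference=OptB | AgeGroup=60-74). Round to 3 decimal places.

0.100

P(AgeGroup=30-44) = 0.120 + 0.108 + 0.060 = 0.288; P(Preference=OptB | AgeGroup=30-44) = 0.108/0.288 = 0.3750.
P(AgeGroup=60-74) = 0.098 + 0.047 + 0.026 = 0.171; P(Preference=OptB | AgeGroup=60-74) = 0.047/0.171 = 0.2749.
Difference = 0.100.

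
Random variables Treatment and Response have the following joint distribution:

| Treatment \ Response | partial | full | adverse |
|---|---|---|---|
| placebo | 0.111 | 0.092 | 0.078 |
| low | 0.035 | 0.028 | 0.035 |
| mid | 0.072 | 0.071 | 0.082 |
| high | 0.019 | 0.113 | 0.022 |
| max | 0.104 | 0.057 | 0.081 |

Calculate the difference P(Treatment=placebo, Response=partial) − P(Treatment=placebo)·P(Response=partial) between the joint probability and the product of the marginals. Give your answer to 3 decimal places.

P(Treatment=placebo) = 0.111 + 0.092 + 0.078 = 0.281.
P(Response=partial) = 0.111 + 0.035 + 0.072 + 0.019 + 0.104 = 0.341.
P(Treatment=placebo, Response=partial) − P(Treatment=placebo)P(Response=partial) = 0.111 − 0.281×0.341 = 0.015.

0.015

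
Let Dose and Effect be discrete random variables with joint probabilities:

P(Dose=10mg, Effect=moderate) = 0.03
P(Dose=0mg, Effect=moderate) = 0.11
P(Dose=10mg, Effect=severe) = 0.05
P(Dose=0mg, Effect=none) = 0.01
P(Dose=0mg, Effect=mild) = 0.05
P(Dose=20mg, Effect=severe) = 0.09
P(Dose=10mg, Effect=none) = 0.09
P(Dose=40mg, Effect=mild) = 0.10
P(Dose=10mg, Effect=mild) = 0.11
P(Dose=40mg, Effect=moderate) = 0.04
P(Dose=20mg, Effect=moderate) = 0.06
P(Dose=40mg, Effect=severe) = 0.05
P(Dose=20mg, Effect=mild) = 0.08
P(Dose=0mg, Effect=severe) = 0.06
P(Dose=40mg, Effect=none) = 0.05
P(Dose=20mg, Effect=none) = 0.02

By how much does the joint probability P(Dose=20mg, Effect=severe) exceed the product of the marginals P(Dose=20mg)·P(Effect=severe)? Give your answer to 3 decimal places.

P(Dose=20mg) = 0.02 + 0.08 + 0.06 + 0.09 = 0.25.
P(Effect=severe) = 0.06 + 0.05 + 0.09 + 0.05 = 0.25.
P(Dose=20mg, Effect=severe) − P(Dose=20mg)P(Effect=severe) = 0.09 − 0.25×0.25 = 0.028.

0.028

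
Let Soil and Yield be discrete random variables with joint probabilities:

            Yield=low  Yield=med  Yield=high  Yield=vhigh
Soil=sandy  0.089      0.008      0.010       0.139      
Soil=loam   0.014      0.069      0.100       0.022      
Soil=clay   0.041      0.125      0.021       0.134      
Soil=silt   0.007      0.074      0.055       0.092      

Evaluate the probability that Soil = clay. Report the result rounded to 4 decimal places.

P(Soil=clay) = 0.041 + 0.125 + 0.021 + 0.134 = 0.321.

0.3210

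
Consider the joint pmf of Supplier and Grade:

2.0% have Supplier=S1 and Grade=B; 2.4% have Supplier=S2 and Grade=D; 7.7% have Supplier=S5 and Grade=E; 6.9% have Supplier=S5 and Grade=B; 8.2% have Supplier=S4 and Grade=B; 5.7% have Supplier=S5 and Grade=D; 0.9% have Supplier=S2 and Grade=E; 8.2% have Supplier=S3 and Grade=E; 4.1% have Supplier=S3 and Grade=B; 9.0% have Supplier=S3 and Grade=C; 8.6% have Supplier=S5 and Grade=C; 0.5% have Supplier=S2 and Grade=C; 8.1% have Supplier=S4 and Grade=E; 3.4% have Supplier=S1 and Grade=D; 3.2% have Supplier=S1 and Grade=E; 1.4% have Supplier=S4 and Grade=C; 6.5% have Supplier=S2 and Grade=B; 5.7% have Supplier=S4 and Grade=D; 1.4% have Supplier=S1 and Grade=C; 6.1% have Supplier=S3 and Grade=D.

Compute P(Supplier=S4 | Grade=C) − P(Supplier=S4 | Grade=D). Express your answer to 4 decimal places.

P(Grade=C) = 0.014 + 0.005 + 0.090 + 0.014 + 0.086 = 0.209; P(Supplier=S4 | Grade=C) = 0.014/0.209 = 0.06699.
P(Grade=D) = 0.034 + 0.024 + 0.061 + 0.057 + 0.057 = 0.233; P(Supplier=S4 | Grade=D) = 0.057/0.233 = 0.24464.
Difference = -0.1776.

-0.1776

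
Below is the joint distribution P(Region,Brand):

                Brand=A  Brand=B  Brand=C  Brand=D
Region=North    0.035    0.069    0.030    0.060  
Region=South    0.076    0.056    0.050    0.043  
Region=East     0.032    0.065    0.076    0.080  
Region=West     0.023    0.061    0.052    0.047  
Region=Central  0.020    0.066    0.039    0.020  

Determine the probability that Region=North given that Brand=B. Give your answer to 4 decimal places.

0.2177

P(Brand=B) = 0.069 + 0.056 + 0.065 + 0.061 + 0.066 = 0.317.
P(Region=North | Brand=B) = 0.069/0.317 = 0.2177.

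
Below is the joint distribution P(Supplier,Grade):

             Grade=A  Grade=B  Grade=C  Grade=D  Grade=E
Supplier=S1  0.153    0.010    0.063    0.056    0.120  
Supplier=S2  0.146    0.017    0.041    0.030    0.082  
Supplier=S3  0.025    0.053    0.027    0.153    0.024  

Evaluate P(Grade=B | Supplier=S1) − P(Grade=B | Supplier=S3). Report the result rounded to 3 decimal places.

P(Supplier=S1) = 0.153 + 0.010 + 0.063 + 0.056 + 0.120 = 0.402; P(Grade=B | Supplier=S1) = 0.010/0.402 = 0.0249.
P(Supplier=S3) = 0.025 + 0.053 + 0.027 + 0.153 + 0.024 = 0.282; P(Grade=B | Supplier=S3) = 0.053/0.282 = 0.1879.
Difference = -0.163.

-0.163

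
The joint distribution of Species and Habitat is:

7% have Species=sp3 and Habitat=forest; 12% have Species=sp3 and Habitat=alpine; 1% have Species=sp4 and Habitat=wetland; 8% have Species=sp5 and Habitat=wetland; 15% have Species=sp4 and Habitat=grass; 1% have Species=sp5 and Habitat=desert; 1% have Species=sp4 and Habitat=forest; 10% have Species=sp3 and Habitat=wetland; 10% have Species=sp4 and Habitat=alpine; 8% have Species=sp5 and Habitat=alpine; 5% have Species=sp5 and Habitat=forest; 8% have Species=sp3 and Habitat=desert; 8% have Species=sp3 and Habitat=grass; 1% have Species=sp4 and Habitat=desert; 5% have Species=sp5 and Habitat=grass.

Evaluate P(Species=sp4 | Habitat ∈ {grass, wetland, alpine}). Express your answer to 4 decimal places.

0.3377

P(Habitat=grass) = 0.08 + 0.15 + 0.05 = 0.28.
P(Habitat=wetland) = 0.10 + 0.01 + 0.08 = 0.19.
P(Habitat=alpine) = 0.12 + 0.10 + 0.08 = 0.30.
P(Habitat ∈ {grass, wetland, alpine}) = 0.28 + 0.19 + 0.30 = 0.77; P(Species=sp4, Habitat ∈ {grass, wetland, alpine}) = 0.15 + 0.01 + 0.10 = 0.26.
P(Species=sp4 | Habitat ∈ {grass, wetland, alpine}) = 0.26/0.77 = 0.3377.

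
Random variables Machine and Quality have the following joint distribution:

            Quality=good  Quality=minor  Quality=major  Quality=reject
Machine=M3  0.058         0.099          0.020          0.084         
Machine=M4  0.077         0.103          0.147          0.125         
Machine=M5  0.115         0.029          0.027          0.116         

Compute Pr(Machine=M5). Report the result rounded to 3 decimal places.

P(Machine=M5) = 0.115 + 0.029 + 0.027 + 0.116 = 0.287.

0.287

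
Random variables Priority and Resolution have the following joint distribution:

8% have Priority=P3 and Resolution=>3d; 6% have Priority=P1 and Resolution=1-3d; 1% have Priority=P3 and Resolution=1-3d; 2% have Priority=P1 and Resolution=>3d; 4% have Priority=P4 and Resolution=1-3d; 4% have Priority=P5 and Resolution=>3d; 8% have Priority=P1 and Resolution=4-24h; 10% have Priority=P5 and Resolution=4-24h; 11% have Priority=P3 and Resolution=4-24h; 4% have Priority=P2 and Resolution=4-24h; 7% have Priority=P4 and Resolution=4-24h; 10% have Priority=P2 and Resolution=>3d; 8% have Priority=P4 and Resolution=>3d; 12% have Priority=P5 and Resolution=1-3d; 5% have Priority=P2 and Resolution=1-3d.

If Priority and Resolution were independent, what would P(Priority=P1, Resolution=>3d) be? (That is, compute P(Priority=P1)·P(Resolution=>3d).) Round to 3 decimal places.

0.051

P(Priority=P1) = 0.08 + 0.06 + 0.02 = 0.16.
P(Resolution=>3d) = 0.02 + 0.10 + 0.08 + 0.08 + 0.04 = 0.32.
Product: 0.16 × 0.32 = 0.051.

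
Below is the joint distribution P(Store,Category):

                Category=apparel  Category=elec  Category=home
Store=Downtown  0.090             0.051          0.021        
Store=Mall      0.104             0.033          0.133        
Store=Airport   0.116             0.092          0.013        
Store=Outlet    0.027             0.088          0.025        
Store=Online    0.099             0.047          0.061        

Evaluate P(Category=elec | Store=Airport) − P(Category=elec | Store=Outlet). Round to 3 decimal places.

-0.212

P(Store=Airport) = 0.116 + 0.092 + 0.013 = 0.221; P(Category=elec | Store=Airport) = 0.092/0.221 = 0.4163.
P(Store=Outlet) = 0.027 + 0.088 + 0.025 = 0.140; P(Category=elec | Store=Outlet) = 0.088/0.140 = 0.6286.
Difference = -0.212.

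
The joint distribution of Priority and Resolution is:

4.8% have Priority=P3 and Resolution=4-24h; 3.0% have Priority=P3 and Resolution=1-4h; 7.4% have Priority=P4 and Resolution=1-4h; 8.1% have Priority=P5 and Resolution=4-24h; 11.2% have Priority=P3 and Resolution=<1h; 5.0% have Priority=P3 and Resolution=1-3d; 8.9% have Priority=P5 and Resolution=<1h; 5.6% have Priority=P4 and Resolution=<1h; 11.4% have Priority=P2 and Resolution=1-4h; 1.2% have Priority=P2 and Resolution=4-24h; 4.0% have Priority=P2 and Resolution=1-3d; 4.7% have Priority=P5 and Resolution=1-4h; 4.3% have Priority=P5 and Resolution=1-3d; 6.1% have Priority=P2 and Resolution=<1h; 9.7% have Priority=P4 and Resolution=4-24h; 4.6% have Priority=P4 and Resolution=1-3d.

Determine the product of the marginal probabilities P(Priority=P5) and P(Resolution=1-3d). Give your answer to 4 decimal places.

P(Priority=P5) = 0.089 + 0.047 + 0.081 + 0.043 = 0.260.
P(Resolution=1-3d) = 0.040 + 0.050 + 0.046 + 0.043 = 0.179.
Product: 0.260 × 0.179 = 0.0465.

0.0465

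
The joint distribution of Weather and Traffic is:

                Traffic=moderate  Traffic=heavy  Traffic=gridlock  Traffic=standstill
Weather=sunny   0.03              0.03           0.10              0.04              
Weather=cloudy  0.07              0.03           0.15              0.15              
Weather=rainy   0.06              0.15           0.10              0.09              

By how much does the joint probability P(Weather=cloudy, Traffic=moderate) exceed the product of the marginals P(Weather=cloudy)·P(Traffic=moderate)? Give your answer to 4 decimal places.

P(Weather=cloudy) = 0.07 + 0.03 + 0.15 + 0.15 = 0.40.
P(Traffic=moderate) = 0.03 + 0.07 + 0.06 = 0.16.
P(Weather=cloudy, Traffic=moderate) − P(Weather=cloudy)P(Traffic=moderate) = 0.07 − 0.40×0.16 = 0.0060.

0.0060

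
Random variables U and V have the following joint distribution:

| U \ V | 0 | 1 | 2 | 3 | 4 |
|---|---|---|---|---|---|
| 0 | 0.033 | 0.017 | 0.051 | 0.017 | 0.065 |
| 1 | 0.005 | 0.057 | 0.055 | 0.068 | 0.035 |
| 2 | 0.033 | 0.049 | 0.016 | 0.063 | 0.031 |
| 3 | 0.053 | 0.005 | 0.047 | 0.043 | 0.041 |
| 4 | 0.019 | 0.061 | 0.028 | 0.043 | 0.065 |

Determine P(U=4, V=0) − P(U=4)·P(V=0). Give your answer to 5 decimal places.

P(U=4) = 0.019 + 0.061 + 0.028 + 0.043 + 0.065 = 0.216.
P(V=0) = 0.033 + 0.005 + 0.033 + 0.053 + 0.019 = 0.143.
P(U=4, V=0) − P(U=4)P(V=0) = 0.019 − 0.216×0.143 = -0.01189.

-0.01189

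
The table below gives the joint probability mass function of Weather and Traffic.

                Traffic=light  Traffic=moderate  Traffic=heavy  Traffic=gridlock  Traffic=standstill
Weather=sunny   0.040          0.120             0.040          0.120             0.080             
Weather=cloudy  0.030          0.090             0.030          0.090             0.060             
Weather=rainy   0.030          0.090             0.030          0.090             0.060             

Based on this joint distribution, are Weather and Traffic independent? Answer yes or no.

Every cell satisfies P(Weather,Traffic) = P(Weather)·P(Traffic). For instance P(Weather=sunny) = 0.400, P(Traffic=gridlock) = 0.300, and 0.400×0.300 = 0.120 matches the joint entry. So Weather and Traffic are independent.

yes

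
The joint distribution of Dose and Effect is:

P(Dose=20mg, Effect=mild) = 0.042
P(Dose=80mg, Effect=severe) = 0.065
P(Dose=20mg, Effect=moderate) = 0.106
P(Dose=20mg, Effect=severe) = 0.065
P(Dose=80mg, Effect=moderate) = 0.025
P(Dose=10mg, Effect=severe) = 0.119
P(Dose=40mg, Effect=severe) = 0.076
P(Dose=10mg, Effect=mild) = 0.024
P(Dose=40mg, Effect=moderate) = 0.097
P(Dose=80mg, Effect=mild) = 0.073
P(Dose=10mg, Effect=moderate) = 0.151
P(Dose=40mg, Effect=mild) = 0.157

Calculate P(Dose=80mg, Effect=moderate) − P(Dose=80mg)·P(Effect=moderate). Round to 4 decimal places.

-0.0368

P(Dose=80mg) = 0.073 + 0.025 + 0.065 = 0.163.
P(Effect=moderate) = 0.151 + 0.106 + 0.097 + 0.025 = 0.379.
P(Dose=80mg, Effect=moderate) − P(Dose=80mg)P(Effect=moderate) = 0.025 − 0.163×0.379 = -0.0368.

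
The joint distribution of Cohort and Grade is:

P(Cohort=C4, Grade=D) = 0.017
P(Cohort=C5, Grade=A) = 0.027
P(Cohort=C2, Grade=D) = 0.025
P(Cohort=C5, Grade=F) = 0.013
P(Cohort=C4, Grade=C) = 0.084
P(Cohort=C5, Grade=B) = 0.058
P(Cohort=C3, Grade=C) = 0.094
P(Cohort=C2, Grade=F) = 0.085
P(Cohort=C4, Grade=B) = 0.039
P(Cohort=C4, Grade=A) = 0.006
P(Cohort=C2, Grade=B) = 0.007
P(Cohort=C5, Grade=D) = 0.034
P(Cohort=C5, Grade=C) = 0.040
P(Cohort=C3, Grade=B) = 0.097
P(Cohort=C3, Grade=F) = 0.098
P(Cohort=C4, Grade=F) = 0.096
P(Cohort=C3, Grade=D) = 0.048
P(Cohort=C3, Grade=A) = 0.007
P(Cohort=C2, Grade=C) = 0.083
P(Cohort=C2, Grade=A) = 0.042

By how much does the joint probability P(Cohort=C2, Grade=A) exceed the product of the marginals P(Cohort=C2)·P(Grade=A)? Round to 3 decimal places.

0.022

P(Cohort=C2) = 0.042 + 0.007 + 0.083 + 0.025 + 0.085 = 0.242.
P(Grade=A) = 0.042 + 0.007 + 0.006 + 0.027 = 0.082.
P(Cohort=C2, Grade=A) − P(Cohort=C2)P(Grade=A) = 0.042 − 0.242×0.082 = 0.022.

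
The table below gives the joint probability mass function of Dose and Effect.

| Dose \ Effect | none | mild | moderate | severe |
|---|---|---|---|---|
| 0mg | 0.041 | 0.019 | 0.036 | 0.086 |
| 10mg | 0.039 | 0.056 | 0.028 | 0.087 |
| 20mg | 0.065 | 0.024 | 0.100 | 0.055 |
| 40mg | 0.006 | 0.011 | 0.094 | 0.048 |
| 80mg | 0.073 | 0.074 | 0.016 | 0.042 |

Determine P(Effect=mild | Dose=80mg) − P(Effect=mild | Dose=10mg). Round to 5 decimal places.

0.09431

P(Dose=80mg) = 0.073 + 0.074 + 0.016 + 0.042 = 0.205; P(Effect=mild | Dose=80mg) = 0.074/0.205 = 0.360976.
P(Dose=10mg) = 0.039 + 0.056 + 0.028 + 0.087 = 0.210; P(Effect=mild | Dose=10mg) = 0.056/0.210 = 0.266667.
Difference = 0.09431.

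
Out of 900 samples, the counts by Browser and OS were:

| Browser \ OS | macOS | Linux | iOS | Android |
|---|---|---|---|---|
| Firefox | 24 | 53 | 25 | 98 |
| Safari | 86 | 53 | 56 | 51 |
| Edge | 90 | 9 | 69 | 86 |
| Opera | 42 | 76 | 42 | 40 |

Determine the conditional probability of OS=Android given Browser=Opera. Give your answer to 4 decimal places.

Total with Browser=Opera: 42 + 76 + 42 + 40 = 200.
P(OS=Android | Browser=Opera) = 40/200 = 0.2000.

0.2000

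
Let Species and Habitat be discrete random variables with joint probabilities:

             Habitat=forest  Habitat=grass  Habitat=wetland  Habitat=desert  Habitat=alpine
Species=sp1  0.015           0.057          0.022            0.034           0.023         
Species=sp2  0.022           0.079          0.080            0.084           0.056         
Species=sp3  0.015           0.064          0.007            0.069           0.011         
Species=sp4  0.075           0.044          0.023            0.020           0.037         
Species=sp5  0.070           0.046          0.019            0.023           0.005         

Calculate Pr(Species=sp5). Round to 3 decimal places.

P(Species=sp5) = 0.070 + 0.046 + 0.019 + 0.023 + 0.005 = 0.163.

0.163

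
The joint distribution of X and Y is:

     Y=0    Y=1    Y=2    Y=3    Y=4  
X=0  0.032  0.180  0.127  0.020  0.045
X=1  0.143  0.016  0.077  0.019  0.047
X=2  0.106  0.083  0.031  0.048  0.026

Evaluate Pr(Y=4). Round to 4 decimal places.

P(Y=4) = 0.045 + 0.047 + 0.026 = 0.118.

0.1180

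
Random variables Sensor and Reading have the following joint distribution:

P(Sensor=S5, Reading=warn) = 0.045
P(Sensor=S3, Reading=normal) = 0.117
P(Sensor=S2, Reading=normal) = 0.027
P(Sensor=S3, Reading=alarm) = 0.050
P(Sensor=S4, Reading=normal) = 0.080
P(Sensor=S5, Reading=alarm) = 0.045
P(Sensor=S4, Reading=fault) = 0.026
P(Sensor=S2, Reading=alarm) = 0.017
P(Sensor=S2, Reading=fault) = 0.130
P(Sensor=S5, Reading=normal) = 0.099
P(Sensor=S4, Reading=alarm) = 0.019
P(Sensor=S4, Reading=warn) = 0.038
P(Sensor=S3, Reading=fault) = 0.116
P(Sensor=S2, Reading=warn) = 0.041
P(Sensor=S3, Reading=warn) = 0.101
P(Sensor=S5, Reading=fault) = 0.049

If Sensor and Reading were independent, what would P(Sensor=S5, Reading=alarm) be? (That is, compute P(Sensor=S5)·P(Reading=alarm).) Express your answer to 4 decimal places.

P(Sensor=S5) = 0.099 + 0.045 + 0.045 + 0.049 = 0.238.
P(Reading=alarm) = 0.017 + 0.050 + 0.019 + 0.045 = 0.131.
Product: 0.238 × 0.131 = 0.0312.

0.0312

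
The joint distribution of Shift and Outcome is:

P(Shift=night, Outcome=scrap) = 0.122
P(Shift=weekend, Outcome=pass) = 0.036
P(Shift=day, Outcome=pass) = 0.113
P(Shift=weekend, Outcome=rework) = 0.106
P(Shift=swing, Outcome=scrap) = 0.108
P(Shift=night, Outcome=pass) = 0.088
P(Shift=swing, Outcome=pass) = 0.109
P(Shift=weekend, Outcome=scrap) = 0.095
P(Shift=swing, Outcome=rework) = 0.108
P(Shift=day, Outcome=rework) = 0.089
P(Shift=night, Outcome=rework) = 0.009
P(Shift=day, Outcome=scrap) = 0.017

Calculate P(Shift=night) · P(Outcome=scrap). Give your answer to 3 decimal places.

P(Shift=night) = 0.088 + 0.009 + 0.122 = 0.219.
P(Outcome=scrap) = 0.017 + 0.108 + 0.122 + 0.095 = 0.342.
Product: 0.219 × 0.342 = 0.075.

0.075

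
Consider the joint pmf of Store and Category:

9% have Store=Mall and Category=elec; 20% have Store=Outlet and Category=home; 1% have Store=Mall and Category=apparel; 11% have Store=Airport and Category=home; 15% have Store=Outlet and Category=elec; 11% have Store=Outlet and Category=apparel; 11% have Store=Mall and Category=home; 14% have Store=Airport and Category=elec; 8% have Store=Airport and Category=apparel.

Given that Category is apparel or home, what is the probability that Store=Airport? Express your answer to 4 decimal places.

P(Category=apparel) = 0.01 + 0.08 + 0.11 = 0.20.
P(Category=home) = 0.11 + 0.11 + 0.20 = 0.42.
P(Category ∈ {apparel, home}) = 0.20 + 0.42 = 0.62; P(Store=Airport, Category ∈ {apparel, home}) = 0.08 + 0.11 = 0.19.
P(Store=Airport | Category ∈ {apparel, home}) = 0.19/0.62 = 0.3065.

0.3065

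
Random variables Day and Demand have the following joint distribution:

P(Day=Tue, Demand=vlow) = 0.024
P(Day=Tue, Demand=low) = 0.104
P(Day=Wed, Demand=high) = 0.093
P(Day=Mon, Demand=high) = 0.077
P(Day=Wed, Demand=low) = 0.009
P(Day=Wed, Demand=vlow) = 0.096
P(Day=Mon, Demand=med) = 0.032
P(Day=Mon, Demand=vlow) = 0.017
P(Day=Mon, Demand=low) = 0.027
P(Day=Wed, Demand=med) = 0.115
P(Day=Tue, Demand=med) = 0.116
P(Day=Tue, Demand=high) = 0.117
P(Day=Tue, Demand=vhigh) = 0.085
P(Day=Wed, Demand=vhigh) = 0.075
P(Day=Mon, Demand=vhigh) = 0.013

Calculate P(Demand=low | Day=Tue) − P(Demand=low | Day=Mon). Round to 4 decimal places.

P(Day=Tue) = 0.024 + 0.104 + 0.116 + 0.117 + 0.085 = 0.446; P(Demand=low | Day=Tue) = 0.104/0.446 = 0.23318.
P(Day=Mon) = 0.017 + 0.027 + 0.032 + 0.077 + 0.013 = 0.166; P(Demand=low | Day=Mon) = 0.027/0.166 = 0.16265.
Difference = 0.0705.

0.0705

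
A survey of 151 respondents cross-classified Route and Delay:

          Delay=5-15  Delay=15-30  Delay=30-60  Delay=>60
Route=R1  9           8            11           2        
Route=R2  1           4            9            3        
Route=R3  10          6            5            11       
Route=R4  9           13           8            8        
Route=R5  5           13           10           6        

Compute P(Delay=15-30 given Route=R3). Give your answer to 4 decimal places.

0.1875

Total with Route=R3: 10 + 6 + 5 + 11 = 32.
P(Delay=15-30 | Route=R3) = 6/32 = 0.1875.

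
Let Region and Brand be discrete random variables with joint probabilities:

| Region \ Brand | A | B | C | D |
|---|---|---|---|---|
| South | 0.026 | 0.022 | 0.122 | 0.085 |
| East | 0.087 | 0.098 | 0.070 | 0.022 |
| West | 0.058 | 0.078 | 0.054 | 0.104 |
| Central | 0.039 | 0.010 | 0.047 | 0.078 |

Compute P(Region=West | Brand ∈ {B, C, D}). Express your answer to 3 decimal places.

P(Brand=B) = 0.022 + 0.098 + 0.078 + 0.010 = 0.208.
P(Brand=C) = 0.122 + 0.070 + 0.054 + 0.047 = 0.293.
P(Brand=D) = 0.085 + 0.022 + 0.104 + 0.078 = 0.289.
P(Brand ∈ {B, C, D}) = 0.208 + 0.293 + 0.289 = 0.790; P(Region=West, Brand ∈ {B, C, D}) = 0.078 + 0.054 + 0.104 = 0.236.
P(Region=West | Brand ∈ {B, C, D}) = 0.236/0.790 = 0.299.

0.299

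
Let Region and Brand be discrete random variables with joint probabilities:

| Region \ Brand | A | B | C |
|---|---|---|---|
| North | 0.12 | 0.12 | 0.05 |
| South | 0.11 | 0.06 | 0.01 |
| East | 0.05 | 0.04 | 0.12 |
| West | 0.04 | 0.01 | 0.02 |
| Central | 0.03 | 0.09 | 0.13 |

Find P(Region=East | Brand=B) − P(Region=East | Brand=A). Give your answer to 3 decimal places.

P(Brand=B) = 0.12 + 0.06 + 0.04 + 0.01 + 0.09 = 0.32; P(Region=East | Brand=B) = 0.04/0.32 = 0.1250.
P(Brand=A) = 0.12 + 0.11 + 0.05 + 0.04 + 0.03 = 0.35; P(Region=East | Brand=A) = 0.05/0.35 = 0.1429.
Difference = -0.018.

-0.018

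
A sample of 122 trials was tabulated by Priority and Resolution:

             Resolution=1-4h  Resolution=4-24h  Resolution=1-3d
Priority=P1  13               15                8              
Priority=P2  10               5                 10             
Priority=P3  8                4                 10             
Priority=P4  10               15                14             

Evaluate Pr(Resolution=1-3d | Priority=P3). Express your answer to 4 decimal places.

0.4545

Total with Priority=P3: 8 + 4 + 10 = 22.
P(Resolution=1-3d | Priority=P3) = 10/22 = 0.4545.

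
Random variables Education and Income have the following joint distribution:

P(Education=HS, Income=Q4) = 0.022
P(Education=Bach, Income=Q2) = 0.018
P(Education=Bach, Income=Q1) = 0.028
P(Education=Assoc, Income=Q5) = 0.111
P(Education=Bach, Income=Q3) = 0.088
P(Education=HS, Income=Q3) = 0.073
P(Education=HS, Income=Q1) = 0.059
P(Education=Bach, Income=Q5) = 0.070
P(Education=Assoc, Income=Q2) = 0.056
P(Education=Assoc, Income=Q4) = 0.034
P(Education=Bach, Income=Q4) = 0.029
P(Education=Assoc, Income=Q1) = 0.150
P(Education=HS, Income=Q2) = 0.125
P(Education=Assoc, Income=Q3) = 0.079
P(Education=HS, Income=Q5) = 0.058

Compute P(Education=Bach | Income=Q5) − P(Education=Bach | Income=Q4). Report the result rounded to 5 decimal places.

P(Income=Q5) = 0.058 + 0.111 + 0.070 = 0.239; P(Education=Bach | Income=Q5) = 0.070/0.239 = 0.292887.
P(Income=Q4) = 0.022 + 0.034 + 0.029 = 0.085; P(Education=Bach | Income=Q4) = 0.029/0.085 = 0.341176.
Difference = -0.04829.

-0.04829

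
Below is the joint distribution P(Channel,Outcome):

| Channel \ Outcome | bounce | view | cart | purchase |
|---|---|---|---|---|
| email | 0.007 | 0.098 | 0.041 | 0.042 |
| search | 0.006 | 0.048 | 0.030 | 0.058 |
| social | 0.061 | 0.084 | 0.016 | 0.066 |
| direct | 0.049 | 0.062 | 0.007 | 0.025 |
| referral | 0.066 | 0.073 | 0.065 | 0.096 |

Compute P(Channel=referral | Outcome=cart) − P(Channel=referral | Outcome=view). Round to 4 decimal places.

P(Outcome=cart) = 0.041 + 0.030 + 0.016 + 0.007 + 0.065 = 0.159; P(Channel=referral | Outcome=cart) = 0.065/0.159 = 0.40881.
P(Outcome=view) = 0.098 + 0.048 + 0.084 + 0.062 + 0.073 = 0.365; P(Channel=referral | Outcome=view) = 0.073/0.365 = 0.20000.
Difference = 0.2088.

0.2088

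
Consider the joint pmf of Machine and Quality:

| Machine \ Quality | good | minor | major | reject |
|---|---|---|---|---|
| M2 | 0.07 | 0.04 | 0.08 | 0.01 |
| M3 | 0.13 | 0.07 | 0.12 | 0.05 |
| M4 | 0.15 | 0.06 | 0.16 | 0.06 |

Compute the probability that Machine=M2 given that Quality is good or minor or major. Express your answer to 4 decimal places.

0.2159

P(Quality=good) = 0.07 + 0.13 + 0.15 = 0.35.
P(Quality=minor) = 0.04 + 0.07 + 0.06 = 0.17.
P(Quality=major) = 0.08 + 0.12 + 0.16 = 0.36.
P(Quality ∈ {good, minor, major}) = 0.35 + 0.17 + 0.36 = 0.88; P(Machine=M2, Quality ∈ {good, minor, major}) = 0.07 + 0.04 + 0.08 = 0.19.
P(Machine=M2 | Quality ∈ {good, minor, major}) = 0.19/0.88 = 0.2159.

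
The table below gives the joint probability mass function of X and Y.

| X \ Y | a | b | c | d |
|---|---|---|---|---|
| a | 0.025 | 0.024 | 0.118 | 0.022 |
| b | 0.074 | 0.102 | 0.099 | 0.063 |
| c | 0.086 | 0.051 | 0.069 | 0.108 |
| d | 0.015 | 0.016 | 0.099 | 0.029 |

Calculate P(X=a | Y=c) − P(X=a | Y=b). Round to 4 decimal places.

0.1821

P(Y=c) = 0.118 + 0.099 + 0.069 + 0.099 = 0.385; P(X=a | Y=c) = 0.118/0.385 = 0.30649.
P(Y=b) = 0.024 + 0.102 + 0.051 + 0.016 = 0.193; P(X=a | Y=b) = 0.024/0.193 = 0.12435.
Difference = 0.1821.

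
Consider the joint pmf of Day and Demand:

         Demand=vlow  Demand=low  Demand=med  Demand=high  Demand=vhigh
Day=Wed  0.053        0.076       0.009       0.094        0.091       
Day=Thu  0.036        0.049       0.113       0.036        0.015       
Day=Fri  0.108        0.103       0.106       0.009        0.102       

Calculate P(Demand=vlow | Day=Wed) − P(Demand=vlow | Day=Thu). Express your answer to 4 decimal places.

0.0195

P(Day=Wed) = 0.053 + 0.076 + 0.009 + 0.094 + 0.091 = 0.323; P(Demand=vlow | Day=Wed) = 0.053/0.323 = 0.16409.
P(Day=Thu) = 0.036 + 0.049 + 0.113 + 0.036 + 0.015 = 0.249; P(Demand=vlow | Day=Thu) = 0.036/0.249 = 0.14458.
Difference = 0.0195.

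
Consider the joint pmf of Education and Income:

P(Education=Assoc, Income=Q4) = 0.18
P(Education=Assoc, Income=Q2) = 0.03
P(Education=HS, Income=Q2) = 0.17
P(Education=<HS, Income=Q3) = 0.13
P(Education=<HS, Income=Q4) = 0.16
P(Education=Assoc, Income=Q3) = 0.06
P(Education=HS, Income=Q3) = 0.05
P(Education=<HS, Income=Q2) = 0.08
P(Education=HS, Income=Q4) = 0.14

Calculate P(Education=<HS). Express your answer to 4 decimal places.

0.3700

P(Education=<HS) = 0.08 + 0.13 + 0.16 = 0.37.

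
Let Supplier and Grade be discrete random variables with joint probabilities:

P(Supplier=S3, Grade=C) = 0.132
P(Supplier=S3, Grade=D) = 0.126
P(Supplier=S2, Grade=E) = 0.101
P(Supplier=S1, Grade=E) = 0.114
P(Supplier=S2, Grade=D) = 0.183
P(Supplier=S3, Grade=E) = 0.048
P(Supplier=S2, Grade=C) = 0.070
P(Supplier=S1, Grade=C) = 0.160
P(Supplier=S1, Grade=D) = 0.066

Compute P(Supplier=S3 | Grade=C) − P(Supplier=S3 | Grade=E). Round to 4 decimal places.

P(Grade=C) = 0.160 + 0.070 + 0.132 = 0.362; P(Supplier=S3 | Grade=C) = 0.132/0.362 = 0.36464.
P(Grade=E) = 0.114 + 0.101 + 0.048 = 0.263; P(Supplier=S3 | Grade=E) = 0.048/0.263 = 0.18251.
Difference = 0.1821.

0.1821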